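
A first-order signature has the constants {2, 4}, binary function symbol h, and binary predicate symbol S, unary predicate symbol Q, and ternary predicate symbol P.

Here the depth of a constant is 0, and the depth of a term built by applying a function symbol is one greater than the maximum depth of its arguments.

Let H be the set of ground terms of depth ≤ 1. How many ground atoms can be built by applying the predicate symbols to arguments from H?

First count ground terms of depth ≤ 1.
Let N_k count ground terms of depth at most k. Each non-constant term of depth ≤ k is some function symbol applied to depth-≤(k−1) arguments, giving N_k = 2 + N_{k-1}^2.
N_0 = 2
N_1 = 2 + 2^2 = 6
So |H| = 6.
Ground atoms are formed by filling each argument slot of a predicate with a term from H, so an r-ary predicate gives |H|^r atoms:
  S: 6^2 = 36;  Q: 6;  P: 6^3 = 216
Total ground atoms: 36 + 6 + 216 = 258.

258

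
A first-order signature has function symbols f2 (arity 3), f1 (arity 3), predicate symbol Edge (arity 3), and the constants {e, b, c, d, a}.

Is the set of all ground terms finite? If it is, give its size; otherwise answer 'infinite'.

The signature has at least one function symbol (f2, arity 3) and at least one constant (e).
Iterating f2 gives infinitely many distinct ground terms: e, f2(e, e, e), f2(f2(e, e, e), f2(e, e, e), f2(e, e, e)), ...
So the Herbrand universe is infinite.

infinite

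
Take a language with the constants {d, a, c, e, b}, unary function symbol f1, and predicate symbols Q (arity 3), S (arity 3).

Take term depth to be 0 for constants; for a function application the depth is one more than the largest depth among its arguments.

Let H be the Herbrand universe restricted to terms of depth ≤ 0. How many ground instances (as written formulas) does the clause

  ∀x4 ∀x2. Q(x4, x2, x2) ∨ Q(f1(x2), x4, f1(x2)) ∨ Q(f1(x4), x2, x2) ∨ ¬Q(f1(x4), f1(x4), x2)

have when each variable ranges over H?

25

Ground terms of depth ≤ 0:
  If N_k denotes the number of depth-≤k ground terms, the 5 constants give N_0 = 5, and each function symbol of arity r contributes N_{k-1}^r new terms at level k: N_k = 5 + N_{k-1}.
  N_0 = 5
  Explicitly: d, a, c, e, b.
So there are 5 ground terms available for substitution.
The body mentions every one of the 2 quantified variables; since ground terms form a free algebra, no two substitutions collapse to the same formula.
Number of ground instances = 5^2 = 25.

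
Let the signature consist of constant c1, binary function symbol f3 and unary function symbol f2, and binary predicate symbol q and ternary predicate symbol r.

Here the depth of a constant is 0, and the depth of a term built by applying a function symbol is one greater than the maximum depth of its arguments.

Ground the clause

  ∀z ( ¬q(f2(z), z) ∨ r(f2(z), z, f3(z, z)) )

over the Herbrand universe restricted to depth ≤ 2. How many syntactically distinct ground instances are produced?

13

Ground terms of depth ≤ 2:
  Count level by level. With function symbols f3/2, f2/1, the terms of depth ≤ k are the 1 constant together with each function applied to depth-≤(k−1) tuples, so N_k = 1 + N_{k-1}^2 + N_{k-1}.
  N_0 = 1
  N_1 = 1 + 1^2 + 1 = 3
  N_2 = 1 + 3^2 + 3 = 13
So there are 13 ground terms available for substitution.
There is 1 variable to instantiate (z),  occurring in at least one literal, so different choices give different ground instances.
Number of ground instances = 13.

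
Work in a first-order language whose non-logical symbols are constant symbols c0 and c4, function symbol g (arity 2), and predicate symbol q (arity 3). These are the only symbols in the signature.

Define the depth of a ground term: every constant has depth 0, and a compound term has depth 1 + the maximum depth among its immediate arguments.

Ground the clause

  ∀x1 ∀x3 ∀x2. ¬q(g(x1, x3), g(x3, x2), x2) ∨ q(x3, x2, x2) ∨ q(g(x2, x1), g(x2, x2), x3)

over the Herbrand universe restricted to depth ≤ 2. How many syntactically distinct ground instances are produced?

54872

Ground terms of depth ≤ 2:
  Write N_k for the number of ground terms of depth ≤ k. A term of depth ≤ k is either a constant or a function symbol applied to arguments of depth ≤ k−1, so N_k = 2 + N_{k-1}^2.
  N_0 = 2
  N_1 = 2 + 2^2 = 6
  N_2 = 2 + 6^2 = 38
So there are 38 ground terms available for substitution.
There are 3 variables to instantiate (x1, x3, x2), each occurring in at least one literal, so different choices give different ground instances.
Number of ground instances = 38^3 = 54872.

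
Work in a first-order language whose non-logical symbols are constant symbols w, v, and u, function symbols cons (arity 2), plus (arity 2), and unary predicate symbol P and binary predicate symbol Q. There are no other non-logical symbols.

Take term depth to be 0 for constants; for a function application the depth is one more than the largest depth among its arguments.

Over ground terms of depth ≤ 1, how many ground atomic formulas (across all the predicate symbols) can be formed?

First count ground terms of depth ≤ 1.
Let N_k = |{terms of depth ≤ k}|. Then N_0 = 3 and N_k = 3 + N_{k-1}^2 + N_{k-1}^2 for k ≥ 1 (one summand per function symbol, arity giving the exponent).
N_0 = 3
N_1 = 3 + 3^2 + 3^2 = 21
So |H| = 21.
Ground atoms are formed by filling each argument slot of a predicate with a term from H, so an r-ary predicate gives |H|^r atoms:
  P: 21;  Q: 21^2 = 441
Total ground atoms: 21 + 441 = 462.

462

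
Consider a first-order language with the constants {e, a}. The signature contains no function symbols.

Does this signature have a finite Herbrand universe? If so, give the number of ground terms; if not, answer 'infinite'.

There are no function symbols, so every ground term is one of the 2 constants.
The Herbrand universe is {e, a}, which is finite with 2 elements.

2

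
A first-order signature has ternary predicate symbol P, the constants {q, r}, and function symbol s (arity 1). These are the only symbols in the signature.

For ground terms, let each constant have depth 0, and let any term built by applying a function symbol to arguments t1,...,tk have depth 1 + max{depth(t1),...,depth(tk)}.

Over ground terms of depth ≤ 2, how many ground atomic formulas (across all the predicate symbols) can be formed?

First count ground terms of depth ≤ 2.
If N_k denotes the number of depth-≤k ground terms, the 2 constants give N_0 = 2, and each function symbol of arity r contributes N_{k-1}^r new terms at level k: N_k = 2 + N_{k-1}.
N_0 = 2
N_1 = 2 + 2 = 4
N_2 = 2 + 4 = 6
So |H| = 6.
Ground atoms are formed by filling each argument slot of a predicate with a term from H, so an r-ary predicate gives |H|^r atoms:
  P: 6^3 = 216
Total ground atoms: 216.

216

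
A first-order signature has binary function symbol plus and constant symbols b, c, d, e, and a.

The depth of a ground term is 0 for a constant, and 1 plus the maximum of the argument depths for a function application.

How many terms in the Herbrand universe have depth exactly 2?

875

Write N_k for the number of ground terms of depth ≤ k. A term of depth ≤ k is either a constant or a function symbol applied to arguments of depth ≤ k−1, so N_k = 5 + N_{k-1}^2.
N_0 = 5
N_1 = 5 + 5^2 = 30
N_2 = 5 + 30^2 = 905
Terms of depth exactly 2: N_2 − N_1 = 905 − 30 = 875.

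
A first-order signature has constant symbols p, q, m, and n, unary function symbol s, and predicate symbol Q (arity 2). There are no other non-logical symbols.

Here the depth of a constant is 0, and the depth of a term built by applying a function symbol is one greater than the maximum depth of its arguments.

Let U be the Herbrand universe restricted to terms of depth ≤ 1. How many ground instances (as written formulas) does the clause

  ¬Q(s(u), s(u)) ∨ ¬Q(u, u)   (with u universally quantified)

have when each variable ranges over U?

Ground terms of depth ≤ 1:
  Write N_k for the number of ground terms of depth ≤ k. A term of depth ≤ k is either a constant or a function symbol applied to arguments of depth ≤ k−1, so N_k = 4 + N_{k-1}.
  N_0 = 4
  N_1 = 4 + 4 = 8
So there are 8 ground terms available for substitution.
The body mentions the single quantified variable u; since ground terms form a free algebra, no two substitutions collapse to the same formula.
Number of ground instances = 8.

8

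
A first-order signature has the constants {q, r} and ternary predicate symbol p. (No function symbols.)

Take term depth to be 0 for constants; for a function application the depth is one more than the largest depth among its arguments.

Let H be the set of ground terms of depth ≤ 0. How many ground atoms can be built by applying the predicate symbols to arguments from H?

First count ground terms of depth ≤ 0.
With no function symbols every ground term is a constant, so there are exactly 2 ground terms at every depth bound.
N_0 = 2
Explicitly: q, r.
So |H| = 2.
For each predicate symbol, the number of ground atoms is |H| raised to its arity; summing:
  p: 2^3 = 8
Total ground atoms: 8.

8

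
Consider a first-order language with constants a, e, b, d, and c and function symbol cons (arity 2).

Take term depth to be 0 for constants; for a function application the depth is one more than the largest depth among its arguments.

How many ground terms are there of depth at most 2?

Count level by level. With function symbols cons/2, the terms of depth ≤ k are the 5 constants together with each function applied to depth-≤(k−1) tuples, so N_k = 5 + N_{k-1}^2.
N_0 = 5
N_1 = 5 + 5^2 = 30
N_2 = 5 + 30^2 = 905

905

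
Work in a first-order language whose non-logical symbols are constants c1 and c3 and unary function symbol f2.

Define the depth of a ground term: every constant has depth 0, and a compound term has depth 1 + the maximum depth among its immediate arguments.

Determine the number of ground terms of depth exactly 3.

2

Let N_k = |{terms of depth ≤ k}|. Then N_0 = 2 and N_k = 2 + N_{k-1} for k ≥ 1 (one summand per function symbol, arity giving the exponent).
N_0 = 2
N_1 = 2 + 2 = 4
N_2 = 2 + 4 = 6
N_3 = 2 + 6 = 8
Terms of depth exactly 3: N_3 − N_2 = 8 − 6 = 2.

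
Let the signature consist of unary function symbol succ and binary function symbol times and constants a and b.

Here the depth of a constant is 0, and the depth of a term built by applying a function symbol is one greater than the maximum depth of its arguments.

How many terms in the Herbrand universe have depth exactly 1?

Write N_k for the number of ground terms of depth ≤ k. A term of depth ≤ k is either a constant or a function symbol applied to arguments of depth ≤ k−1, so N_k = 2 + N_{k-1} + N_{k-1}^2.
N_0 = 2
N_1 = 2 + 2 + 2^2 = 8
Terms of depth exactly 1: N_1 − N_0 = 8 − 2 = 6.

6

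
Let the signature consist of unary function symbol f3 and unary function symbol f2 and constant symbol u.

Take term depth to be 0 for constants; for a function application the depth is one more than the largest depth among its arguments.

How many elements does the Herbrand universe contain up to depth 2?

7

Let N_k = |{terms of depth ≤ k}|. Then N_0 = 1 and N_k = 1 + N_{k-1} + N_{k-1} for k ≥ 1 (one summand per function symbol, arity giving the exponent).
N_0 = 1
N_1 = 1 + 1 + 1 = 3
N_2 = 1 + 3 + 3 = 7
Explicitly: u, f3(u), f3(f3(u)), f3(f2(u)), f2(u), f2(f3(u)), f2(f2(u)).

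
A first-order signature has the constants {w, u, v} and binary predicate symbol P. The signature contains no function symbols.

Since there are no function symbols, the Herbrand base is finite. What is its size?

9

With no function symbols, the Herbrand universe is just the 3 constants.
Ground atoms per predicate: P: 3^2 = 9.
Herbrand base size = 9 = 9.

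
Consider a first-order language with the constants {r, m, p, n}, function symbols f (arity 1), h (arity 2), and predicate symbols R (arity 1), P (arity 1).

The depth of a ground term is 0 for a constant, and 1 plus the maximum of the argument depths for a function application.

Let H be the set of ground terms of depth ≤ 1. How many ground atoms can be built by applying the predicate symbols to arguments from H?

48

First count ground terms of depth ≤ 1.
If N_k denotes the number of depth-≤k ground terms, the 4 constants give N_0 = 4, and each function symbol of arity r contributes N_{k-1}^r new terms at level k: N_k = 4 + N_{k-1} + N_{k-1}^2.
N_0 = 4
N_1 = 4 + 4 + 4^2 = 24
So |H| = 24.
Each predicate of arity r yields |H|^r ground atoms (one per choice of an r-tuple from H):
  R: 24;  P: 24
Total ground atoms: 24 + 24 = 48.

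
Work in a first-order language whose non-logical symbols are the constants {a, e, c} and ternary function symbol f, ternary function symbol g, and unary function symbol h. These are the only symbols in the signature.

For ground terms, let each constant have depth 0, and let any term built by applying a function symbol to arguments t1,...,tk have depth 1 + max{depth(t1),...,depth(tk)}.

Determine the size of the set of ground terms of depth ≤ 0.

3

Count level by level. With function symbols f/3, g/3, h/1, the terms of depth ≤ k are the 3 constants together with each function applied to depth-≤(k−1) tuples, so N_k = 3 + N_{k-1}^3 + N_{k-1}^3 + N_{k-1}.
N_0 = 3
Explicitly: a, e, c.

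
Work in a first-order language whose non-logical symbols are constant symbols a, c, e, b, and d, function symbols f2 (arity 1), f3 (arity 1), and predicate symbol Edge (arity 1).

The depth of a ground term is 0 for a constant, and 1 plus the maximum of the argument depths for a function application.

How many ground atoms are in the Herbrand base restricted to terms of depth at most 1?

First count ground terms of depth ≤ 1.
Let N_k count ground terms of depth at most k. Each non-constant term of depth ≤ k is some function symbol applied to depth-≤(k−1) arguments, giving N_k = 5 + N_{k-1} + N_{k-1}.
N_0 = 5
N_1 = 5 + 5 + 5 = 15
So |H| = 15.
Ground atoms are formed by filling each argument slot of a predicate with a term from H, so an r-ary predicate gives |H|^r atoms:
  Edge: 15
Total ground atoms: 15.

15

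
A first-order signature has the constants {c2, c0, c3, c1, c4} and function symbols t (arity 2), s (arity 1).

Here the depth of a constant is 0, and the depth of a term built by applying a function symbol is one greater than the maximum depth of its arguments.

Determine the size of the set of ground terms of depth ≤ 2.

Count level by level. With function symbols t/2, s/1, the terms of depth ≤ k are the 5 constants together with each function applied to depth-≤(k−1) tuples, so N_k = 5 + N_{k-1}^2 + N_{k-1}.
N_0 = 5
N_1 = 5 + 5^2 + 5 = 35
N_2 = 5 + 35^2 + 35 = 1265

1265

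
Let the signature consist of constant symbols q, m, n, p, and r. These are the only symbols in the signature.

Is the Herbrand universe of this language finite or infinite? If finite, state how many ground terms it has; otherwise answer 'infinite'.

There are no function symbols, so every ground term is one of the 5 constants.
The Herbrand universe is {q, m, n, p, r}, which is finite with 5 elements.

5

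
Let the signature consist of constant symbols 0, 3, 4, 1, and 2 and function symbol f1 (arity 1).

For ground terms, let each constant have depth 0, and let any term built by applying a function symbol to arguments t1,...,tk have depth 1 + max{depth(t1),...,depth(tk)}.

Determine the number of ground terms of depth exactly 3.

Count level by level. With function symbols f1/1, the terms of depth ≤ k are the 5 constants together with each function applied to depth-≤(k−1) tuples, so N_k = 5 + N_{k-1}.
N_0 = 5
N_1 = 5 + 5 = 10
N_2 = 5 + 10 = 15
N_3 = 5 + 15 = 20
Terms of depth exactly 3: N_3 − N_2 = 20 − 15 = 5.

5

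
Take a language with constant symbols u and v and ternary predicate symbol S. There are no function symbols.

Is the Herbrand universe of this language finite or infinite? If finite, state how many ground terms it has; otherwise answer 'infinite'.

2

There are no function symbols, so every ground term is one of the 2 constants.
The Herbrand universe is {u, v}, which is finite with 2 elements.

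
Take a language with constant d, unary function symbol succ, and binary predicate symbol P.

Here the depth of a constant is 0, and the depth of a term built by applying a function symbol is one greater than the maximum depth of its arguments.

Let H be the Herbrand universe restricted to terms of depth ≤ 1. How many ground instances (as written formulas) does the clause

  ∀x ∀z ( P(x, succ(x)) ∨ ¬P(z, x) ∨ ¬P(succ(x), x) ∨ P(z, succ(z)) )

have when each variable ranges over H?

4

Ground terms of depth ≤ 1:
  Let N_k = |{terms of depth ≤ k}|. Then N_0 = 1 and N_k = 1 + N_{k-1} for k ≥ 1 (one summand per function symbol, arity giving the exponent).
  N_0 = 1
  N_1 = 1 + 1 = 2
  Explicitly: d, succ(d).
So there are 2 ground terms available for substitution.
The clause has 2 distinct variables (x, z), each appearing in the body. In the free term algebra distinct substitutions yield syntactically distinct ground instances.
Number of ground instances = 2^2 = 4.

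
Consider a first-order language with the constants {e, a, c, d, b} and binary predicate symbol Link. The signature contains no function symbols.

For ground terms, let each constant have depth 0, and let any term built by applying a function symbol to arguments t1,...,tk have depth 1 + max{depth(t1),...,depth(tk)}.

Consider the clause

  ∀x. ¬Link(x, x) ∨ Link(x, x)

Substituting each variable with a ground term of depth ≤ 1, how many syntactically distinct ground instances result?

Ground terms of depth ≤ 1:
  With no function symbols every ground term is a constant, so there are exactly 5 ground terms at every depth bound.
  N_0 = 5
  N_1 = 5
  Explicitly: e, a, c, d, b.
So there are 5 ground terms available for substitution.
The body mentions the single quantified variable x; since ground terms form a free algebra, no two substitutions collapse to the same formula.
Number of ground instances = 5.

5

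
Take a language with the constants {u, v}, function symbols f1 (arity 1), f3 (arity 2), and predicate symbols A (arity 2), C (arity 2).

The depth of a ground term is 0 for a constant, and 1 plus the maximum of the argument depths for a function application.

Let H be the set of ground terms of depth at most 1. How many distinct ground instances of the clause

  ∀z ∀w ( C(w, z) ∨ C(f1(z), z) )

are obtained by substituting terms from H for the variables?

Ground terms of depth ≤ 1:
  Count level by level. With function symbols f1/1, f3/2, the terms of depth ≤ k are the 2 constants together with each function applied to depth-≤(k−1) tuples, so N_k = 2 + N_{k-1} + N_{k-1}^2.
  N_0 = 2
  N_1 = 2 + 2 + 2^2 = 8
  Explicitly: u, v, f1(u), f1(v), f3(u, u), f3(u, v), f3(v, u), f3(v, v).
So there are 8 ground terms available for substitution.
The body mentions every one of the 2 quantified variables; since ground terms form a free algebra, no two substitutions collapse to the same formula.
Number of ground instances = 8^2 = 64.

64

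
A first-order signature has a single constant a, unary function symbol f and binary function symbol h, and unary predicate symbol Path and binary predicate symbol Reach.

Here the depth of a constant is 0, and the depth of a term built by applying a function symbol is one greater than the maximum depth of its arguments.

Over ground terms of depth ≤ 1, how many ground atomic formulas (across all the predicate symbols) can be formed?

12

First count ground terms of depth ≤ 1.
Let N_k = |{terms of depth ≤ k}|. Then N_0 = 1 and N_k = 1 + N_{k-1} + N_{k-1}^2 for k ≥ 1 (one summand per function symbol, arity giving the exponent).
N_0 = 1
N_1 = 1 + 1 + 1^2 = 3
So |H| = 3.
Ground atoms are formed by filling each argument slot of a predicate with a term from H, so an r-ary predicate gives |H|^r atoms:
  Path: 3;  Reach: 3^2 = 9
Total ground atoms: 3 + 9 = 12.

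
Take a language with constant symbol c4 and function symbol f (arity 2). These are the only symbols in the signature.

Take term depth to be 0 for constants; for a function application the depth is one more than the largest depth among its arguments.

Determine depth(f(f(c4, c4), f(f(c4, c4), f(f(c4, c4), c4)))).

4

depth(f(c4, c4)) = 1 + max(0, 0) = 1
depth(f(f(c4, c4), c4)) = 1 + max(1, 0) = 2
depth(f(f(c4, c4), f(f(c4, c4), c4))) = 1 + max(1, 2) = 3
depth(f(f(c4, c4), f(f(c4, c4), f(f(c4, c4), c4)))) = 1 + max(1, 3) = 4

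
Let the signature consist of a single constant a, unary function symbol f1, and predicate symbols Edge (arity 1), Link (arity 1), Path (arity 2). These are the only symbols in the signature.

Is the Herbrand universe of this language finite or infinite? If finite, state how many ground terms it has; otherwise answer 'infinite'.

The signature has at least one function symbol (f1, arity 1) and at least one constant (a).
Iterating f1 gives infinitely many distinct ground terms: a, f1(a), f1(f1(a)), ...
So the Herbrand universe is infinite.

infinite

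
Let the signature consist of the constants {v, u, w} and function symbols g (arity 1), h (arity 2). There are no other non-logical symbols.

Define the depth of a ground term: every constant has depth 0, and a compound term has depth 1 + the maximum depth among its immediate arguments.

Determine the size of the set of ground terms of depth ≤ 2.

243

If N_k denotes the number of depth-≤k ground terms, the 3 constants give N_0 = 3, and each function symbol of arity r contributes N_{k-1}^r new terms at level k: N_k = 3 + N_{k-1} + N_{k-1}^2.
N_0 = 3
N_1 = 3 + 3 + 3^2 = 15
N_2 = 3 + 15 + 15^2 = 243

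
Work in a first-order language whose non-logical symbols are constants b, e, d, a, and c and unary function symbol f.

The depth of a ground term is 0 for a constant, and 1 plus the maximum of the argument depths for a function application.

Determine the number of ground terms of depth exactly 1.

5

Let N_k = |{terms of depth ≤ k}|. Then N_0 = 5 and N_k = 5 + N_{k-1} for k ≥ 1 (one summand per function symbol, arity giving the exponent).
N_0 = 5
N_1 = 5 + 5 = 10
Terms of depth exactly 1: N_1 − N_0 = 10 − 5 = 5.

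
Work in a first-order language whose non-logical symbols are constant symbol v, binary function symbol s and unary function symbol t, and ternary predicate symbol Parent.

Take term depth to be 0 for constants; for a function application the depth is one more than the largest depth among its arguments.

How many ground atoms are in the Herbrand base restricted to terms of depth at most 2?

First count ground terms of depth ≤ 2.
Let N_k = |{terms of depth ≤ k}|. Then N_0 = 1 and N_k = 1 + N_{k-1}^2 + N_{k-1} for k ≥ 1 (one summand per function symbol, arity giving the exponent).
N_0 = 1
N_1 = 1 + 1^2 + 1 = 3
N_2 = 1 + 3^2 + 3 = 13
So |H| = 13.
Ground atoms are formed by filling each argument slot of a predicate with a term from H, so an r-ary predicate gives |H|^r atoms:
  Parent: 13^3 = 2197
Total ground atoms: 2197.

2197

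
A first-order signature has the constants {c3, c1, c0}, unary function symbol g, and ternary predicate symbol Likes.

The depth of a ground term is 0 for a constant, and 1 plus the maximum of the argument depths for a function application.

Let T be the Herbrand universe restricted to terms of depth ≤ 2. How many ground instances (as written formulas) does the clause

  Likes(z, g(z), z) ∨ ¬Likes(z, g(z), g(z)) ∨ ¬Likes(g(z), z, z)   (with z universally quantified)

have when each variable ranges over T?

9

Ground terms of depth ≤ 2:
  Count level by level. With function symbols g/1, the terms of depth ≤ k are the 3 constants together with each function applied to depth-≤(k−1) tuples, so N_k = 3 + N_{k-1}.
  N_0 = 3
  N_1 = 3 + 3 = 6
  N_2 = 3 + 6 = 9
  Explicitly: c3, c1, c0, g(c3), g(c1), g(c0), g(g(c3)), g(g(c1)), g(g(c0)).
So there are 9 ground terms available for substitution.
The variable z ranges independently over the available ground terms, and distinct assignments produce distinct instances.
Number of ground instances = 9.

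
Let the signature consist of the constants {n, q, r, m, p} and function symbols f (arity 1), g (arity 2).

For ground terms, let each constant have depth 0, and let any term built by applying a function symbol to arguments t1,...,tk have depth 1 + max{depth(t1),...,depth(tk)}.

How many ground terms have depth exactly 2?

1230

Let N_k = |{terms of depth ≤ k}|. Then N_0 = 5 and N_k = 5 + N_{k-1} + N_{k-1}^2 for k ≥ 1 (one summand per function symbol, arity giving the exponent).
N_0 = 5
N_1 = 5 + 5 + 5^2 = 35
N_2 = 5 + 35 + 35^2 = 1265
Terms of depth exactly 2: N_2 − N_1 = 1265 − 35 = 1230.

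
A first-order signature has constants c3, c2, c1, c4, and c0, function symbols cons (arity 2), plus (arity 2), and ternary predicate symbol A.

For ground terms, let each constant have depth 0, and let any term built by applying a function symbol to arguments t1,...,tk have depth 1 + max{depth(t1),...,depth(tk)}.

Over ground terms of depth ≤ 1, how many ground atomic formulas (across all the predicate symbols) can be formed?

166375

First count ground terms of depth ≤ 1.
Count level by level. With function symbols cons/2, plus/2, the terms of depth ≤ k are the 5 constants together with each function applied to depth-≤(k−1) tuples, so N_k = 5 + N_{k-1}^2 + N_{k-1}^2.
N_0 = 5
N_1 = 5 + 5^2 + 5^2 = 55
So |H| = 55.
For each predicate symbol, the number of ground atoms is |H| raised to its arity; summing:
  A: 55^3 = 166375
Total ground atoms: 166375.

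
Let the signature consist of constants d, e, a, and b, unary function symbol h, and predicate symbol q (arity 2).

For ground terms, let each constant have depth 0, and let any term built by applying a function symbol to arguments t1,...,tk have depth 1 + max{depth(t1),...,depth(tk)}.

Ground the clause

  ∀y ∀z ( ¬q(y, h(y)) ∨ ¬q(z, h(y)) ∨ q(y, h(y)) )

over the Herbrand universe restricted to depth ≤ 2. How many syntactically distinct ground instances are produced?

144

Ground terms of depth ≤ 2:
  Let N_k count ground terms of depth at most k. Each non-constant term of depth ≤ k is some function symbol applied to depth-≤(k−1) arguments, giving N_k = 4 + N_{k-1}.
  N_0 = 4
  N_1 = 4 + 4 = 8
  N_2 = 4 + 8 = 12
  Explicitly: d, e, a, b, h(d), h(e), h(a), h(b), h(h(d)), h(h(e)), h(h(a)), h(h(b)).
So there are 12 ground terms available for substitution.
The body mentions every one of the 2 quantified variables; since ground terms form a free algebra, no two substitutions collapse to the same formula.
Number of ground instances = 12^2 = 144.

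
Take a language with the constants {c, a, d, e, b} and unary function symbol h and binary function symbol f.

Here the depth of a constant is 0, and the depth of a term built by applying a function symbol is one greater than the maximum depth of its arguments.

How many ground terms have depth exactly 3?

1600230

Count level by level. With function symbols h/1, f/2, the terms of depth ≤ k are the 5 constants together with each function applied to depth-≤(k−1) tuples, so N_k = 5 + N_{k-1} + N_{k-1}^2.
N_0 = 5
N_1 = 5 + 5 + 5^2 = 35
N_2 = 5 + 35 + 35^2 = 1265
N_3 = 5 + 1265 + 1265^2 = 1601495
Terms of depth exactly 3: N_3 − N_2 = 1601495 − 1265 = 1600230.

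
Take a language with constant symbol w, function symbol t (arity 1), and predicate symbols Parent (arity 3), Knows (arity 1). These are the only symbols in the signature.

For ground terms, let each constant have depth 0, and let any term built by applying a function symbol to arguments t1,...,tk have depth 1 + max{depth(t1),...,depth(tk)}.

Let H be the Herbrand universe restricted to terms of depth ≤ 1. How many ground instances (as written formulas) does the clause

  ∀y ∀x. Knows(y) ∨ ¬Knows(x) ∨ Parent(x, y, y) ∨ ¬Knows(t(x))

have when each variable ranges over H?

4

Ground terms of depth ≤ 1:
  Let N_k count ground terms of depth at most k. Each non-constant term of depth ≤ k is some function symbol applied to depth-≤(k−1) arguments, giving N_k = 1 + N_{k-1}.
  N_0 = 1
  N_1 = 1 + 1 = 2
So there are 2 ground terms available for substitution.
The clause has 2 distinct variables (y, x), each appearing in the body. In the free term algebra distinct substitutions yield syntactically distinct ground instances.
Number of ground instances = 2^2 = 4.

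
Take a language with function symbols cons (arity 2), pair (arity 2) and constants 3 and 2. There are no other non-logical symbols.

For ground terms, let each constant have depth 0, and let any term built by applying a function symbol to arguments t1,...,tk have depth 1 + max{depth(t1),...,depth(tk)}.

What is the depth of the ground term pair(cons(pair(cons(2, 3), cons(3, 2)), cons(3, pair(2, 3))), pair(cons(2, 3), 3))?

depth(cons(2, 3)) = 1 + max(0, 0) = 1
depth(cons(3, 2)) = 1 + max(0, 0) = 1
depth(pair(cons(2, 3), cons(3, 2))) = 1 + max(1, 1) = 2
depth(pair(2, 3)) = 1 + max(0, 0) = 1
depth(cons(3, pair(2, 3))) = 1 + max(0, 1) = 2
depth(cons(pair(cons(2, 3), cons(3, 2)), cons(3, pair(2, 3)))) = 1 + max(2, 2) = 3
depth(pair(cons(2, 3), 3)) = 1 + max(1, 0) = 2
depth(pair(cons(pair(cons(2, 3), cons(3, 2)), cons(3, pair(2, 3))), pair(cons(2, 3), 3))) = 1 + max(3, 2) = 4

4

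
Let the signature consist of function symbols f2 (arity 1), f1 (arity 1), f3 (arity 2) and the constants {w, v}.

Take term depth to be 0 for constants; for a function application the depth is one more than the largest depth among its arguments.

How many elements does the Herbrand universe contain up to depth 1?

10

If N_k denotes the number of depth-≤k ground terms, the 2 constants give N_0 = 2, and each function symbol of arity r contributes N_{k-1}^r new terms at level k: N_k = 2 + N_{k-1} + N_{k-1} + N_{k-1}^2.
N_0 = 2
N_1 = 2 + 2 + 2 + 2^2 = 10
Explicitly: w, v, f2(w), f2(v), f1(w), f1(v), f3(w, w), f3(w, v), f3(v, w), f3(v, v).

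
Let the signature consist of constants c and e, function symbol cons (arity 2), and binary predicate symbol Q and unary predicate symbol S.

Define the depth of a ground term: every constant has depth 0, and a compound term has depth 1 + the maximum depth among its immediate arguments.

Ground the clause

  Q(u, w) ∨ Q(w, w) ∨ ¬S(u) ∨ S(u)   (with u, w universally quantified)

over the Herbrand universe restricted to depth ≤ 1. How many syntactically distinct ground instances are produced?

Ground terms of depth ≤ 1:
  If N_k denotes the number of depth-≤k ground terms, the 2 constants give N_0 = 2, and each function symbol of arity r contributes N_{k-1}^r new terms at level k: N_k = 2 + N_{k-1}^2.
  N_0 = 2
  N_1 = 2 + 2^2 = 6
  Explicitly: c, e, cons(c, c), cons(c, e), cons(e, c), cons(e, e).
So there are 6 ground terms available for substitution.
The clause has 2 distinct variables (u, w), each appearing in the body. In the free term algebra distinct substitutions yield syntactically distinct ground instances.
Number of ground instances = 6^2 = 36.

36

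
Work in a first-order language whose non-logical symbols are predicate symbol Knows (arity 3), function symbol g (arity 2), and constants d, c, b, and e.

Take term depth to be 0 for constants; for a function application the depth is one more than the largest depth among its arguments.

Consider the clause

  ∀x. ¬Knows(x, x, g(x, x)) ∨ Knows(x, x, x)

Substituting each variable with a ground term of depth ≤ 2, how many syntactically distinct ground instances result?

Ground terms of depth ≤ 2:
  Count level by level. With function symbols g/2, the terms of depth ≤ k are the 4 constants together with each function applied to depth-≤(k−1) tuples, so N_k = 4 + N_{k-1}^2.
  N_0 = 4
  N_1 = 4 + 4^2 = 20
  N_2 = 4 + 20^2 = 404
So there are 404 ground terms available for substitution.
The variable x ranges independently over the available ground terms, and distinct assignments produce distinct instances.
Number of ground instances = 404.

404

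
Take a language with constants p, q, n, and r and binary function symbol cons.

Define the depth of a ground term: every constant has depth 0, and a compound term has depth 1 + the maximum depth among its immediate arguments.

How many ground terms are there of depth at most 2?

404

If N_k denotes the number of depth-≤k ground terms, the 4 constants give N_0 = 4, and each function symbol of arity r contributes N_{k-1}^r new terms at level k: N_k = 4 + N_{k-1}^2.
N_0 = 4
N_1 = 4 + 4^2 = 20
N_2 = 4 + 20^2 = 404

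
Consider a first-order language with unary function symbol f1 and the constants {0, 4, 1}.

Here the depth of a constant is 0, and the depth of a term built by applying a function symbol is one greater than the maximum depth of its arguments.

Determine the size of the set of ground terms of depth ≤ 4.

Count level by level. With function symbols f1/1, the terms of depth ≤ k are the 3 constants together with each function applied to depth-≤(k−1) tuples, so N_k = 3 + N_{k-1}.
N_0 = 3
N_1 = 3 + 3 = 6
N_2 = 3 + 6 = 9
N_3 = 3 + 9 = 12
N_4 = 3 + 12 = 15

15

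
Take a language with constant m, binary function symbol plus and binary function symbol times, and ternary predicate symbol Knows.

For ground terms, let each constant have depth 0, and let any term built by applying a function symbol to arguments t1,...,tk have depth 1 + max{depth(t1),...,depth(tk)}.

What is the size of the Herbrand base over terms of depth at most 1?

First count ground terms of depth ≤ 1.
If N_k denotes the number of depth-≤k ground terms, the 1 constant gives N_0 = 1, and each function symbol of arity r contributes N_{k-1}^r new terms at level k: N_k = 1 + N_{k-1}^2 + N_{k-1}^2.
N_0 = 1
N_1 = 1 + 1^2 + 1^2 = 3
Explicitly: m, plus(m, m), times(m, m).
So |H| = 3.
Each predicate of arity r yields |H|^r ground atoms (one per choice of an r-tuple from H):
  Knows: 3^3 = 27
Total ground atoms: 27.

27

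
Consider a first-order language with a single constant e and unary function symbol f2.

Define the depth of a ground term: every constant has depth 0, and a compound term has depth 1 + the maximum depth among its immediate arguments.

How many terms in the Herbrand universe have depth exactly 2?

Let N_k = |{terms of depth ≤ k}|. Then N_0 = 1 and N_k = 1 + N_{k-1} for k ≥ 1 (one summand per function symbol, arity giving the exponent).
N_0 = 1
N_1 = 1 + 1 = 2
N_2 = 1 + 2 = 3
Terms of depth exactly 2: N_2 − N_1 = 3 − 2 = 1.

1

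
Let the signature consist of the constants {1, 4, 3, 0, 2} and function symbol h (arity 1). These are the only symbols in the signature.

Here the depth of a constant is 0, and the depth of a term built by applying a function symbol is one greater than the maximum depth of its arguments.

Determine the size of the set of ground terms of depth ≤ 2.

15

Count level by level. With function symbols h/1, the terms of depth ≤ k are the 5 constants together with each function applied to depth-≤(k−1) tuples, so N_k = 5 + N_{k-1}.
N_0 = 5
N_1 = 5 + 5 = 10
N_2 = 5 + 10 = 15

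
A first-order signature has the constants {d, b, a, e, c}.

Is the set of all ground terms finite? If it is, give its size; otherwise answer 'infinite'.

5

There are no function symbols, so every ground term is one of the 5 constants.
The Herbrand universe is {d, b, a, e, c}, which is finite with 5 elements.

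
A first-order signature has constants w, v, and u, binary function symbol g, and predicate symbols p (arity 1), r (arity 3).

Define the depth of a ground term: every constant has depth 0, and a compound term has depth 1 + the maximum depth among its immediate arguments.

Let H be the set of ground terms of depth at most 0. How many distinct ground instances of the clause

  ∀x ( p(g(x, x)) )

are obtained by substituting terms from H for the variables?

3

Ground terms of depth ≤ 0:
  Let N_k = |{terms of depth ≤ k}|. Then N_0 = 3 and N_k = 3 + N_{k-1}^2 for k ≥ 1 (one summand per function symbol, arity giving the exponent).
  N_0 = 3
So there are 3 ground terms available for substitution.
There is 1 variable to instantiate (x),  occurring in at least one literal, so different choices give different ground instances.
Number of ground instances = 3.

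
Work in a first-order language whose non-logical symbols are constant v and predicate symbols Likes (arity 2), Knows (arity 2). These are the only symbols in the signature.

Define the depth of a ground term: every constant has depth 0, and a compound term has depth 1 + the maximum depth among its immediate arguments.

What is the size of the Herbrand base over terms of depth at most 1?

2

First count ground terms of depth ≤ 1.
With no function symbols every ground term is a constant, so there is exactly 1 ground term at every depth bound.
N_0 = 1
N_1 = 1
So |H| = 1.
Ground atoms are formed by filling each argument slot of a predicate with a term from H, so an r-ary predicate gives |H|^r atoms:
  Likes: 1^2 = 1;  Knows: 1^2 = 1
Total ground atoms: 1 + 1 = 2.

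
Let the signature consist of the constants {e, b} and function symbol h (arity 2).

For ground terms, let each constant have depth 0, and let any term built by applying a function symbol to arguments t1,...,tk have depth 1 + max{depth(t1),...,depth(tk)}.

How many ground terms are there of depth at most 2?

38

If N_k denotes the number of depth-≤k ground terms, the 2 constants give N_0 = 2, and each function symbol of arity r contributes N_{k-1}^r new terms at level k: N_k = 2 + N_{k-1}^2.
N_0 = 2
N_1 = 2 + 2^2 = 6
N_2 = 2 + 6^2 = 38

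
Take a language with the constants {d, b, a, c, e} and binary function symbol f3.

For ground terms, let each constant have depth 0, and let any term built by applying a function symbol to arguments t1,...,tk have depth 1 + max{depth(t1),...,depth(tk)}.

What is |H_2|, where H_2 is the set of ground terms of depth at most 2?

Count level by level. With function symbols f3/2, the terms of depth ≤ k are the 5 constants together with each function applied to depth-≤(k−1) tuples, so N_k = 5 + N_{k-1}^2.
N_0 = 5
N_1 = 5 + 5^2 = 30
N_2 = 5 + 30^2 = 905

905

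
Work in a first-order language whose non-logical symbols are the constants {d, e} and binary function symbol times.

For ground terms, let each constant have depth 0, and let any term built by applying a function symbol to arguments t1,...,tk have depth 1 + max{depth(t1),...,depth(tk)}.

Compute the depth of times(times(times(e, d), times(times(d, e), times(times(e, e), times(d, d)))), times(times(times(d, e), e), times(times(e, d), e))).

depth(times(e, d)) = 1 + max(0, 0) = 1
depth(times(d, e)) = 1 + max(0, 0) = 1
depth(times(e, e)) = 1 + max(0, 0) = 1
depth(times(d, d)) = 1 + max(0, 0) = 1
depth(times(times(e, e), times(d, d))) = 1 + max(1, 1) = 2
depth(times(times(d, e), times(times(e, e), times(d, d)))) = 1 + max(1, 2) = 3
depth(times(times(e, d), times(times(d, e), times(times(e, e), times(d, d))))) = 1 + max(1, 3) = 4
depth(times(times(d, e), e)) = 1 + max(1, 0) = 2
depth(times(times(e, d), e)) = 1 + max(1, 0) = 2
depth(times(times(times(d, e), e), times(times(e, d), e))) = 1 + max(2, 2) = 3
depth(times(times(times(e, d), times(times(d, e), times(times(e, e), times(d, d)))), times(times(times(d, e), e), times(times(e, d), e)))) = 1 + max(4, 3) = 5

5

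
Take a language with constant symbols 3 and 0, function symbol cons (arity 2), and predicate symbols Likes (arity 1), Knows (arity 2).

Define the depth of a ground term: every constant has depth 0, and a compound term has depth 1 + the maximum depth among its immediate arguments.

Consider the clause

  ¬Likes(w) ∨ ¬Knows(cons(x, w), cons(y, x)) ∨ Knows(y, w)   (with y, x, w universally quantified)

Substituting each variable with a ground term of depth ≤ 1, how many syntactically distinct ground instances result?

216

Ground terms of depth ≤ 1:
  Let N_k = |{terms of depth ≤ k}|. Then N_0 = 2 and N_k = 2 + N_{k-1}^2 for k ≥ 1 (one summand per function symbol, arity giving the exponent).
  N_0 = 2
  N_1 = 2 + 2^2 = 6
  Explicitly: 3, 0, cons(3, 3), cons(3, 0), cons(0, 3), cons(0, 0).
So there are 6 ground terms available for substitution.
The clause has 3 distinct variables (y, x, w), each appearing in the body. In the free term algebra distinct substitutions yield syntactically distinct ground instances.
Number of ground instances = 6^3 = 216.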